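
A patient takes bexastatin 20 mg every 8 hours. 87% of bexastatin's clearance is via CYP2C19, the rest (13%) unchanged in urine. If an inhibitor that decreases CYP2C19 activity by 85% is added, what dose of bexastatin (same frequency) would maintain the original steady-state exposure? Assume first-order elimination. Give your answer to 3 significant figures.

5.21 mg

The CYP2C19 pathway (87% of clearance) falls to 0.15× activity: 0.87 × 0.15 = 0.1305.
The remaining 13% of clearance is unaffected.
CL_new/CL_old = 0.1305 + 0.13 = 0.2605.
Exposure is unchanged when dose changes in proportion to clearance. New dose = 20 mg × 0.2605 = 5.21 mg.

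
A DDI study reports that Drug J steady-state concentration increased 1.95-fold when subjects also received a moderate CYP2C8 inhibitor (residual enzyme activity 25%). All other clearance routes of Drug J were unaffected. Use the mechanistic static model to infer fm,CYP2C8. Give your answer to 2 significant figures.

0.65

Let fm be the CYP2C8 fraction. New clearance relative to baseline = fm × 0.25 + (1 − fm).
Steady-state concentration ratio = 1 / (new CL fraction), so new CL fraction = 1 / 1.95 = 0.5128.
fm × 0.25 + 1 − fm = 0.5128  ⇒  fm × (0.25 − 1) = −0.4872  ⇒  fm = 0.65.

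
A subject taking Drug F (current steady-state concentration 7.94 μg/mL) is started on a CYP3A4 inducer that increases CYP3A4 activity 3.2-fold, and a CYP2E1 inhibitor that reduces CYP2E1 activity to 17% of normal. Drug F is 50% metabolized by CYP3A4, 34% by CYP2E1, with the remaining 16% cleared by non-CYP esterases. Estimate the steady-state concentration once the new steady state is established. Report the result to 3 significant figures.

4.37 μg/mL

CYP3A4: 0.5 × 3.2 = 1.6
CYP2E1: 0.34 × 0.17 = 0.0578
Other: 0.16 (unchanged)
New clearance relative to baseline: 1.6 + 0.0578 + 0.16 = 1.8178.
Steady-state concentration ∝ 1/CL: new value = 7.94 / 1.8178 = 4.37 μg/mL.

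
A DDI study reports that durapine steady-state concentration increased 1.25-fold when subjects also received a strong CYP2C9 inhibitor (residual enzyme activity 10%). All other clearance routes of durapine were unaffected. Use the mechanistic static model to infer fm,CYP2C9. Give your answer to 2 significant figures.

Call the CYP2C9 fraction fm. After the interaction, CL_new/CL_old = fm × 0.1 + (1 − fm).
Steady-state concentration ratio = 1 / (new CL fraction), so new CL fraction = 1 / 1.25 = 0.8.
fm × 0.1 + 1 − fm = 0.8  ⇒  fm × (0.1 − 1) = −0.2  ⇒  fm = 0.22.

0.22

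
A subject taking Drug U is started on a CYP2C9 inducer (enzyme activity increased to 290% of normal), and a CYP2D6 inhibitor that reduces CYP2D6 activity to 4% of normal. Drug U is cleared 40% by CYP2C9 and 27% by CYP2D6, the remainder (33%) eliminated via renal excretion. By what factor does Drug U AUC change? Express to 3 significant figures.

CYP2C9: 0.4 × 2.9 = 1.16
CYP2D6: 0.27 × 0.04 = 0.0108
Other: 0.33 (unchanged)
Relative clearance = 1.16 + 0.0108 + 0.33 = 1.5008.
Because AUC varies inversely with clearance, the combined effect is 1 / 1.5008 = 0.666.

0.666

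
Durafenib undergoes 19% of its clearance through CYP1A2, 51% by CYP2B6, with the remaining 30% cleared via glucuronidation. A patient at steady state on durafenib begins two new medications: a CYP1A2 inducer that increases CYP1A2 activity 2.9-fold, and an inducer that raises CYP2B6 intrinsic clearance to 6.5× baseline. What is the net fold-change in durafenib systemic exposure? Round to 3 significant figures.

The CYP1A2 pathway (19% of clearance) is boosted to 2.9× activity: 0.19 × 2.9 = 0.551.
The CYP2B6 pathway (51% of clearance) rises to 6.5× activity: 0.51 × 6.5 = 3.315.
The remaining 30% of clearance is unaffected.
Relative clearance = 0.551 + 3.315 + 0.3 = 4.166.
Because systemic exposure varies inversely with clearance, the combined effect is 1 / 4.166 = 0.240.

0.240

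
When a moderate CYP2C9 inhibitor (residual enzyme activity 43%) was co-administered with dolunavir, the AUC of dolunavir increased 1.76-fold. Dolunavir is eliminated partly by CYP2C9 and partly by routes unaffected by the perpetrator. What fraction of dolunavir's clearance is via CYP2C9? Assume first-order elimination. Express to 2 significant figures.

Call the CYP2C9 fraction fm. After the interaction, CL_new/CL_old = fm × 0.43 + (1 − fm).
AUC ratio = 1 / (new CL fraction), so new CL fraction = 1 / 1.76 = 0.5682.
fm × 0.43 + 1 − fm = 0.5682  ⇒  fm × (0.43 − 1) = −0.4318  ⇒  fm = 0.76.

0.76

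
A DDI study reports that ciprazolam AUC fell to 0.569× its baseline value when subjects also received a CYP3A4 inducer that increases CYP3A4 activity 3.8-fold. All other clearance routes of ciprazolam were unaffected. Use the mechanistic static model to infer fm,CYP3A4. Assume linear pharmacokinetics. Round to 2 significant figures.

CL'/CL = 1 / 0.569 = 1.757
3.8·fm + (1 − fm) = 1.757
fm = (1.757 − 1) / (3.8 − 1) = 0.27

0.27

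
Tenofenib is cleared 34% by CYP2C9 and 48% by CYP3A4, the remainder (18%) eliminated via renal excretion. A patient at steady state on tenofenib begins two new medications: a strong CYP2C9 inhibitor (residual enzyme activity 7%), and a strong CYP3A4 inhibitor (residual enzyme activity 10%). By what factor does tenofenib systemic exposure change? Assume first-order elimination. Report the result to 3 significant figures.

3.97

The CYP2C9 pathway (34% of clearance) falls to 0.07× activity: 0.34 × 0.07 = 0.0238.
The CYP3A4 pathway (48% of clearance) drops to 0.1× activity: 0.48 × 0.1 = 0.048.
Non-CYP routes (18%) are unchanged.
New clearance relative to baseline: 0.0238 + 0.048 + 0.18 = 0.2518.
Systemic exposure ∝ 1/CL: fold-change = 1 / 0.2518 = 3.97.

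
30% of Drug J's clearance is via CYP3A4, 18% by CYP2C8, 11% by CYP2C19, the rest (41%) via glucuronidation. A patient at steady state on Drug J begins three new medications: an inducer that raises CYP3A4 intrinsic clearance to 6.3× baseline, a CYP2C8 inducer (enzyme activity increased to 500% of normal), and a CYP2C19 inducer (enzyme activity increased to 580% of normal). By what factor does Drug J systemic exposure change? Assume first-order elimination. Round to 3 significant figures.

The CYP3A4 pathway (30% of clearance) rises to 6.3× activity: 0.3 × 6.3 = 1.89.
The CYP2C8 pathway (18% of clearance) rises to 5× activity: 0.18 × 5 = 0.9.
The CYP2C19 pathway (11% of clearance) increases to 5.8× activity: 0.11 × 5.8 = 0.638.
Non-CYP routes (41%) are unchanged.
CL_new/CL_old = 1.89 + 0.9 + 0.638 + 0.41 = 3.838.
Because systemic exposure varies inversely with clearance, the combined effect is 1 / 3.838 = 0.261.

0.261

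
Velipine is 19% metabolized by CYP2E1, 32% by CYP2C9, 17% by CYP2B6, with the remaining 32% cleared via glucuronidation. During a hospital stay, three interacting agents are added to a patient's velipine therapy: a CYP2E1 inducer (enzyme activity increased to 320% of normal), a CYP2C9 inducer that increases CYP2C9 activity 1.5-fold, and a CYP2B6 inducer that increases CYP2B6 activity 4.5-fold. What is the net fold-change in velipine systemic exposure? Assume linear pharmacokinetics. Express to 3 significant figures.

0.460

The CYP2E1 pathway (19% of clearance) rises to 3.2× activity: 0.19 × 3.2 = 0.608.
The CYP2C9 pathway (32% of clearance) rises to 1.5× activity: 0.32 × 1.5 = 0.48.
The CYP2B6 pathway (17% of clearance) is boosted to 4.5× activity: 0.17 × 4.5 = 0.765.
Non-CYP routes (32%) are unchanged.
New clearance relative to baseline: 0.608 + 0.48 + 0.765 + 0.32 = 2.173.
Net systemic exposure ratio = 1 / 2.173 = 0.460.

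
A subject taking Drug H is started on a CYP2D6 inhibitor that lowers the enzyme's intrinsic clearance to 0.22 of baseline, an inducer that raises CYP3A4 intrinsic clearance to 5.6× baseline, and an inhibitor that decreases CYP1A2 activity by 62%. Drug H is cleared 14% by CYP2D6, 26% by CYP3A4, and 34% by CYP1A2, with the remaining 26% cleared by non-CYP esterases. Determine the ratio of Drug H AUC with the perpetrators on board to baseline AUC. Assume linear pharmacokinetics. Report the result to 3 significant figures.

0.533

The CYP2D6 pathway (14% of clearance) falls to 0.22× activity: 0.14 × 0.22 = 0.0308.
The CYP3A4 pathway (26% of clearance) increases to 5.6× activity: 0.26 × 5.6 = 1.456.
The CYP1A2 pathway (34% of clearance) is reduced to 0.38× activity: 0.34 × 0.38 = 0.1292.
The remaining 26% of clearance is unaffected.
CL_new/CL_old = 0.0308 + 1.456 + 0.1292 + 0.26 = 1.876.
AUC ∝ 1/CL: fold-change = 1 / 1.876 = 0.533.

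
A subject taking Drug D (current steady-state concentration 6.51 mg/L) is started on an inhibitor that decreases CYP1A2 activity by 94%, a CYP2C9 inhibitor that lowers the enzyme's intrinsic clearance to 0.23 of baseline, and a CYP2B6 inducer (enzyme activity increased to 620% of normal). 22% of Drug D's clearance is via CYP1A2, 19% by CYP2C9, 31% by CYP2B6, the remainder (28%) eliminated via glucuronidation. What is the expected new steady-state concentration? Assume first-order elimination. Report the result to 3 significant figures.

2.88 mg/L

The CYP1A2 pathway (22% of clearance) drops to 0.06× activity: 0.22 × 0.06 = 0.0132.
The CYP2C9 pathway (19% of clearance) falls to 0.23× activity: 0.19 × 0.23 = 0.0437.
The CYP2B6 pathway (31% of clearance) is boosted to 6.2× activity: 0.31 × 6.2 = 1.922.
The remaining 28% of clearance is unaffected.
CL_new/CL_old = 0.0132 + 0.0437 + 1.922 + 0.28 = 2.2589.
Dividing the baseline by the relative clearance: 6.51 / 2.2589 = 2.88 mg/L.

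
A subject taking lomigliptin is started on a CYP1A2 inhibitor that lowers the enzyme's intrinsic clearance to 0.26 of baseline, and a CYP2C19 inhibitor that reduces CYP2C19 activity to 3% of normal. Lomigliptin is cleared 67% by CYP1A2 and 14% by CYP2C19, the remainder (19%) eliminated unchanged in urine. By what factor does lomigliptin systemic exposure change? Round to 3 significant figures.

2.71

The CYP1A2 pathway (67% of clearance) drops to 0.26× activity: 0.67 × 0.26 = 0.1742.
The CYP2C19 pathway (14% of clearance) drops to 0.03× activity: 0.14 × 0.03 = 0.0042.
The remaining 19% of clearance is unaffected.
Relative clearance = 0.1742 + 0.0042 + 0.19 = 0.3684.
Systemic exposure ∝ 1/CL: fold-change = 1 / 0.3684 = 2.71.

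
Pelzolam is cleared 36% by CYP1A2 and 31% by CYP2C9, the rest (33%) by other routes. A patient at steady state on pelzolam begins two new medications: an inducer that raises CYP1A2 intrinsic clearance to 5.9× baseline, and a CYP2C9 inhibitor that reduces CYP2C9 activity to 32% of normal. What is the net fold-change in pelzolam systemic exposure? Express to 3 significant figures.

0.392

The CYP1A2 pathway (36% of clearance) increases to 5.9× activity: 0.36 × 5.9 = 2.124.
The CYP2C9 pathway (31% of clearance) is reduced to 0.32× activity: 0.31 × 0.32 = 0.0992.
The remaining 33% of clearance is unaffected.
Relative clearance = 2.124 + 0.0992 + 0.33 = 2.5532.
Net systemic exposure ratio = 1 / 2.5532 = 0.392.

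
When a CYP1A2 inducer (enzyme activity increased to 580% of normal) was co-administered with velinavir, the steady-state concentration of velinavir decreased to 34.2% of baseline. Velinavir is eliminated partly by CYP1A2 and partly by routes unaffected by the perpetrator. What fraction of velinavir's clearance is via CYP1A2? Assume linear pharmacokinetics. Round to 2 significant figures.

0.40

Let fm be the CYP1A2 fraction. New clearance relative to baseline = fm × 5.8 + (1 − fm).
Steady-state concentration ratio = 1 / (new CL fraction), so new CL fraction = 1 / 0.342 = 2.924.
fm × 5.8 + 1 − fm = 2.924  ⇒  fm × (5.8 − 1) = 1.924  ⇒  fm = 0.40.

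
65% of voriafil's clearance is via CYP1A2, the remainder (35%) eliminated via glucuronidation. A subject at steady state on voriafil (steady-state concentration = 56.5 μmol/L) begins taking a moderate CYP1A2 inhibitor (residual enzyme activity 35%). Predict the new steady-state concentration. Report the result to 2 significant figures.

98 μmol/L

The CYP1A2 pathway (65% of clearance) falls to 0.35× activity: 0.65 × 0.35 = 0.2275.
Non-CYP routes (35%) are unchanged.
CL_new/CL_old = 0.2275 + 0.35 = 0.5775.
With dosing unchanged, steady-state concentration scales as 1/CL: 56.5 / 0.5775 = 98 μmol/L.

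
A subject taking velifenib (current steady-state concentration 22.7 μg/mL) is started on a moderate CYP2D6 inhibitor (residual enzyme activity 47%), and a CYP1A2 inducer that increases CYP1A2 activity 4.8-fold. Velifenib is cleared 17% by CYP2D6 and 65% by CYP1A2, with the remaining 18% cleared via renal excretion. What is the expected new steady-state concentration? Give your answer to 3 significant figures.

6.72 μg/mL

The CYP2D6 pathway (17% of clearance) is reduced to 0.47× activity: 0.17 × 0.47 = 0.0799.
The CYP1A2 pathway (65% of clearance) is boosted to 4.8× activity: 0.65 × 4.8 = 3.12.
Non-CYP routes (18%) are unchanged.
New clearance relative to baseline: 0.0799 + 3.12 + 0.18 = 3.3799.
Steady-state concentration ∝ 1/CL: new value = 22.7 / 3.3799 = 6.72 μg/mL.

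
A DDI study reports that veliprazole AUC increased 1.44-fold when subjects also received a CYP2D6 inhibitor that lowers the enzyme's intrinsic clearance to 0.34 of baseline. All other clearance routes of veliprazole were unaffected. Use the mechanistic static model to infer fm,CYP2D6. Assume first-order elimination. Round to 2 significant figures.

Let x = fm,CYP2D6. Because AUC ∝ 1/CL, relative clearance fell to 1/1.44 = 0.6944.
Setting x·0.34 + (1 − x) = 0.6944 and solving: x = (0.6944 − 1)/(0.34 − 1) = 0.46.

0.46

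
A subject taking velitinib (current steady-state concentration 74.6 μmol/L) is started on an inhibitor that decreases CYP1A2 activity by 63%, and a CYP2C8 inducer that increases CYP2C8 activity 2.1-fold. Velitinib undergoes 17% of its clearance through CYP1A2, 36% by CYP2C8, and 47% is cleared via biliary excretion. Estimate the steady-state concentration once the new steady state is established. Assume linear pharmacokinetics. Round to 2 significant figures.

58 μmol/L

The CYP1A2 pathway (17% of clearance) drops to 0.37× activity: 0.17 × 0.37 = 0.0629.
The CYP2C8 pathway (36% of clearance) rises to 2.1× activity: 0.36 × 2.1 = 0.756.
The remaining 47% of clearance is unaffected.
Relative clearance = 0.0629 + 0.756 + 0.47 = 1.2889.
Steady-state concentration ∝ 1/CL: new value = 74.6 / 1.2889 = 58 μmol/L.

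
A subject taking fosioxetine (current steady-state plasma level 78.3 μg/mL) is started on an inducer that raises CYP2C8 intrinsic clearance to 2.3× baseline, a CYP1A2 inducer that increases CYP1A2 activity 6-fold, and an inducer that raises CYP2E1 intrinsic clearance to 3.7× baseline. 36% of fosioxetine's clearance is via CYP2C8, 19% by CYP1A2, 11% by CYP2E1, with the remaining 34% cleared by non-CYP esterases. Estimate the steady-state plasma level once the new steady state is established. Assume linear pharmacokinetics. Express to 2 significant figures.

29 μg/mL

CYP2C8: 0.36 × 2.3 = 0.828
CYP1A2: 0.19 × 6 = 1.14
CYP2E1: 0.11 × 3.7 = 0.407
Other: 0.34 (unchanged)
Relative clearance = 0.828 + 1.14 + 0.407 + 0.34 = 2.715.
Steady-state plasma level ∝ 1/CL: new value = 78.3 / 2.715 = 29 μg/mL.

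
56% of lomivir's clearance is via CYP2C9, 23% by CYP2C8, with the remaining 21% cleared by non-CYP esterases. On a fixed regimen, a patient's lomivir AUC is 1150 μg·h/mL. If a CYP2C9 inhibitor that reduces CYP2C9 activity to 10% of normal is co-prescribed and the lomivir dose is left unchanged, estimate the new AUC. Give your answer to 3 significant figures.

The CYP2C9 pathway (56% of clearance) falls to 0.1× activity: 0.56 × 0.1 = 0.056.
CYP2C8 (23%) and the residual 21% are unaffected.
Relative clearance = 0.056 + 0.23 + 0.21 = 0.496.
With dosing unchanged, AUC scales as 1/CL: 1150 / 0.496 = 2.32 × 10³ μg·h/mL.

2.32 × 10³ μg·h/mL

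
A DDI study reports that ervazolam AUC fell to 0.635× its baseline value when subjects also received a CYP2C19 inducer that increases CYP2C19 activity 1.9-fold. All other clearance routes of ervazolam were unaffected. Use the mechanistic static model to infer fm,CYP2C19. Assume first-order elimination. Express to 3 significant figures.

0.639

CL'/CL = 1 / 0.635 = 1.575
1.9·fm + (1 − fm) = 1.575
fm = (1.575 − 1) / (1.9 − 1) = 0.639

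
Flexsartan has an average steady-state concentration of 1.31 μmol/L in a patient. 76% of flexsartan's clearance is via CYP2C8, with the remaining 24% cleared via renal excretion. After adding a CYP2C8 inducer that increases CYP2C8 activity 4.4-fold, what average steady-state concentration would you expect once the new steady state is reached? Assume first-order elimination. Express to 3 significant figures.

0.366 μmol/L

CYP2C8: 0.76 × 4.4 = 3.344
Other: 0.24 (unchanged)
New clearance relative to baseline: 3.344 + 0.24 = 3.584.
Average steady-state concentration ∝ 1/CL, so new value = 1.31 / 3.584 = 0.366 μmol/L.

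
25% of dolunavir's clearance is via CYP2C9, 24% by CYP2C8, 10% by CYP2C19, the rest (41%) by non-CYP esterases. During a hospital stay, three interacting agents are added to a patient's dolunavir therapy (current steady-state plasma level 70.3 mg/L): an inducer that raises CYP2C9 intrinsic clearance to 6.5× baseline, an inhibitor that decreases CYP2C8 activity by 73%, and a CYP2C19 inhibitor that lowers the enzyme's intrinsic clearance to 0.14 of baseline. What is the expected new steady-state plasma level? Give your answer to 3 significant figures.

33.3 mg/L

The CYP2C9 pathway (25% of clearance) is boosted to 6.5× activity: 0.25 × 6.5 = 1.625.
The CYP2C8 pathway (24% of clearance) is reduced to 0.27× activity: 0.24 × 0.27 = 0.0648.
The CYP2C19 pathway (10% of clearance) drops to 0.14× activity: 0.1 × 0.14 = 0.014.
The remaining 41% of clearance is unaffected.
Relative clearance = 1.625 + 0.0648 + 0.014 + 0.41 = 2.1138.
Dividing the baseline by the relative clearance: 70.3 / 2.1138 = 33.3 mg/L.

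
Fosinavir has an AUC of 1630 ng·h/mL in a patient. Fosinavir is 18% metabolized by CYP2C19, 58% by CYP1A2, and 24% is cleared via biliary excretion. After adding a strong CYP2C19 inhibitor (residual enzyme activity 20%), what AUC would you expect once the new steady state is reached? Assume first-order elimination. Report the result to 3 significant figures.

CYP2C19: 0.18 × 0.2 = 0.036
CYP1A2: 0.58 (unchanged)
Other: 0.24 (unchanged)
CL_new/CL_old = 0.036 + 0.58 + 0.24 = 0.856.
With dosing unchanged, AUC scales as 1/CL: 1630 / 0.856 = 1.90 × 10³ ng·h/mL.

1.90 × 10³ ng·h/mL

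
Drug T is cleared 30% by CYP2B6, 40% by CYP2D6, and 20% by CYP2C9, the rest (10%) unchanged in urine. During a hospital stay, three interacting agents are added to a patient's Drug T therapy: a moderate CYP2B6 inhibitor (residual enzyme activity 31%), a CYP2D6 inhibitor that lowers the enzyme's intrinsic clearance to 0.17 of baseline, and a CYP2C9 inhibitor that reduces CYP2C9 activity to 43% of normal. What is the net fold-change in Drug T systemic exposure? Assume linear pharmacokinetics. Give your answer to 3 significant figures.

The CYP2B6 pathway (30% of clearance) drops to 0.31× activity: 0.3 × 0.31 = 0.093.
The CYP2D6 pathway (40% of clearance) is reduced to 0.17× activity: 0.4 × 0.17 = 0.068.
The CYP2C9 pathway (20% of clearance) falls to 0.43× activity: 0.2 × 0.43 = 0.086.
Non-CYP routes (10%) are unchanged.
CL_new/CL_old = 0.093 + 0.068 + 0.086 + 0.1 = 0.347.
Because systemic exposure varies inversely with clearance, the combined effect is 1 / 0.347 = 2.88.

2.88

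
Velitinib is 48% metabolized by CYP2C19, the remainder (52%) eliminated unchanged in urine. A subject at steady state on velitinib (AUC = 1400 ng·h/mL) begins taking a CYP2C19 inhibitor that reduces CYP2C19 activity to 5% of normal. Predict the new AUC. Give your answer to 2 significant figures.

2.6 × 10³ ng·h/mL

CYP2C19: 0.48 × 0.05 = 0.024
Other: 0.52 (unchanged)
Relative clearance = 0.024 + 0.52 = 0.544.
New AUC = baseline ÷ relative clearance = 1400 / 0.544 = 2.6 × 10³ ng·h/mL.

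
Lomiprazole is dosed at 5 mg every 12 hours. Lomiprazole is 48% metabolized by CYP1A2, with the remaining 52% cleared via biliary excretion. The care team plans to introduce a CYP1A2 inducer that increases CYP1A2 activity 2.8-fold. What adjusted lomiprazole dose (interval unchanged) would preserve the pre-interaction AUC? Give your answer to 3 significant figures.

The CYP1A2 pathway (48% of clearance) rises to 2.8× activity: 0.48 × 2.8 = 1.344.
The remaining 52% of clearance is unaffected.
New clearance relative to baseline: 1.344 + 0.52 = 1.864.
Exposure is unchanged when dose changes in proportion to clearance. New dose = 5 mg × 1.864 = 9.32 mg.

9.32 mg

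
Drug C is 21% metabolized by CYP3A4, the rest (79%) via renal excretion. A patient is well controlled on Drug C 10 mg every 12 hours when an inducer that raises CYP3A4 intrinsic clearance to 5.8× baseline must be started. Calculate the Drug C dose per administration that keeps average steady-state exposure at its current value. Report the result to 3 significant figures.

CYP3A4: 0.21 × 5.8 = 1.218
Other: 0.79 (unchanged)
Relative clearance = 1.218 + 0.79 = 2.008.
To maintain the same steady-state level, dose must scale with clearance: new dose = 10 × 2.008 = 20.1 mg.

20.1 mg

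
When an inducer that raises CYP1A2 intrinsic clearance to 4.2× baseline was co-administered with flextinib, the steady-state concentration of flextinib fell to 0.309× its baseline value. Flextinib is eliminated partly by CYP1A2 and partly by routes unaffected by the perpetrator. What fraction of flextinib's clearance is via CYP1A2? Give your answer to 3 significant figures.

CL'/CL = 1 / 0.309 = 3.236
4.2·fm + (1 − fm) = 3.236
fm = (3.236 − 1) / (4.2 − 1) = 0.699

0.699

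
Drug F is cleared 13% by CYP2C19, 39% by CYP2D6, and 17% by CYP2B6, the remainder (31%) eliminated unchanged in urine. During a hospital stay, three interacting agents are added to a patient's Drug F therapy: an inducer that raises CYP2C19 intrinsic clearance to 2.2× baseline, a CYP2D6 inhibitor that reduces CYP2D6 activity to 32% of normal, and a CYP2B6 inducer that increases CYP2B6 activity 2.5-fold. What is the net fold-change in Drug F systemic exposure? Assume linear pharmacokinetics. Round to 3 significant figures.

The CYP2C19 pathway (13% of clearance) increases to 2.2× activity: 0.13 × 2.2 = 0.286.
The CYP2D6 pathway (39% of clearance) drops to 0.32× activity: 0.39 × 0.32 = 0.1248.
The CYP2B6 pathway (17% of clearance) increases to 2.5× activity: 0.17 × 2.5 = 0.425.
The remaining 31% of clearance is unaffected.
New clearance relative to baseline: 0.286 + 0.1248 + 0.425 + 0.31 = 1.1458.
Systemic exposure ∝ 1/CL: fold-change = 1 / 1.1458 = 0.873.

0.873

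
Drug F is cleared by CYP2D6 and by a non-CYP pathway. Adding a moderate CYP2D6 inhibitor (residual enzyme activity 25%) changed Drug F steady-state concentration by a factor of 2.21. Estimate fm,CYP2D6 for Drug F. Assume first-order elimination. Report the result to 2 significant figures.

0.73

Let x = fm,CYP2D6. Because steady-state concentration ∝ 1/CL, relative clearance fell to 1/2.21 = 0.4525.
Setting x·0.25 + (1 − x) = 0.4525 and solving: x = (0.4525 − 1)/(0.25 − 1) = 0.73.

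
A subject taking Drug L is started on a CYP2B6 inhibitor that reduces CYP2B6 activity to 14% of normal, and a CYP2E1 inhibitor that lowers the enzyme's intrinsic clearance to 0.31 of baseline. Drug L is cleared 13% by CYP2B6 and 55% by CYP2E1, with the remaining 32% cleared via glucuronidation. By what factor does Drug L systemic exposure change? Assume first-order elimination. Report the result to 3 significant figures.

The CYP2B6 pathway (13% of clearance) drops to 0.14× activity: 0.13 × 0.14 = 0.0182.
The CYP2E1 pathway (55% of clearance) falls to 0.31× activity: 0.55 × 0.31 = 0.1705.
Non-CYP routes (32%) are unchanged.
New clearance relative to baseline: 0.0182 + 0.1705 + 0.32 = 0.5087.
Systemic exposure ∝ 1/CL: fold-change = 1 / 0.5087 = 1.97.

1.97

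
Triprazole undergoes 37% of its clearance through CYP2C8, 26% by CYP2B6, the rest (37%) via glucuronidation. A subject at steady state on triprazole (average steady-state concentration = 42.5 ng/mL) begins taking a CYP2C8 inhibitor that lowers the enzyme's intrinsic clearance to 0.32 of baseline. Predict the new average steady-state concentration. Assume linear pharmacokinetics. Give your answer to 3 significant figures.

CYP2C8: 0.37 × 0.32 = 0.1184
CYP2B6: 0.26 (unchanged)
Other: 0.37 (unchanged)
Relative clearance = 0.1184 + 0.26 + 0.37 = 0.7484.
Average steady-state concentration ∝ 1/CL, so new value = 42.5 / 0.7484 = 56.8 ng/mL.

56.8 ng/mL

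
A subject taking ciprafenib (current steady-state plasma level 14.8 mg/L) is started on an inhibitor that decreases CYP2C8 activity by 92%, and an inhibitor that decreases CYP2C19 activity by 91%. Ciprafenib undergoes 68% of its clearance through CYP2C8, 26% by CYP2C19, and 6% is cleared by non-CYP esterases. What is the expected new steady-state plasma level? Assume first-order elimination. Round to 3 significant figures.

107 mg/L

The CYP2C8 pathway (68% of clearance) is reduced to 0.08× activity: 0.68 × 0.08 = 0.0544.
The CYP2C19 pathway (26% of clearance) falls to 0.09× activity: 0.26 × 0.09 = 0.0234.
The remaining 6% of clearance is unaffected.
Relative clearance = 0.0544 + 0.0234 + 0.06 = 0.1378.
New steady-state plasma level = 14.8 / 0.1378 = 107 mg/L (concentration scales inversely with clearance).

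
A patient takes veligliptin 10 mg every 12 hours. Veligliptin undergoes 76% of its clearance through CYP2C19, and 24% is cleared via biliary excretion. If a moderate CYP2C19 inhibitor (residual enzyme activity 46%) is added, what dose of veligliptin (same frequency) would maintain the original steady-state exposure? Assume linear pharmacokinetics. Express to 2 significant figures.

5.9 mg

The CYP2C19 pathway (76% of clearance) is reduced to 0.46× activity: 0.76 × 0.46 = 0.3496.
Non-CYP routes (24%) are unchanged.
Relative clearance = 0.3496 + 0.24 = 0.5896.
To maintain the same steady-state level, dose must scale with clearance: new dose = 10 × 0.5896 = 5.9 mg.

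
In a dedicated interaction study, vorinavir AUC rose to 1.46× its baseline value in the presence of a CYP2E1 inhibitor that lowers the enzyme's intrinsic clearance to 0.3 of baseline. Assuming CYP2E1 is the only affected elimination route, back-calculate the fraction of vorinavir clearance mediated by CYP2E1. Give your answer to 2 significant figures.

0.45

Let fm be the CYP2E1 fraction. New clearance relative to baseline = fm × 0.3 + (1 − fm).
AUC ratio = 1 / (new CL fraction), so new CL fraction = 1 / 1.46 = 0.6849.
fm × 0.3 + 1 − fm = 0.6849  ⇒  fm × (0.3 − 1) = −0.3151  ⇒  fm = 0.45.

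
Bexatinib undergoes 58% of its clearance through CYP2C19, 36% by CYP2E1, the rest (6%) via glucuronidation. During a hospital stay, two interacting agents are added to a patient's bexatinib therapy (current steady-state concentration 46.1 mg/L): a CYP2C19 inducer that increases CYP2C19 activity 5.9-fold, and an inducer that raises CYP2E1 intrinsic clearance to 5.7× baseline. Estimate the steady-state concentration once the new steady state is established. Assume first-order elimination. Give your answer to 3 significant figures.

8.33 mg/L

The CYP2C19 pathway (58% of clearance) is boosted to 5.9× activity: 0.58 × 5.9 = 3.422.
The CYP2E1 pathway (36% of clearance) is boosted to 5.7× activity: 0.36 × 5.7 = 2.052.
The remaining 6% of clearance is unaffected.
Relative clearance = 3.422 + 2.052 + 0.06 = 5.534.
New steady-state concentration = 46.1 / 5.534 = 8.33 mg/L (concentration scales inversely with clearance).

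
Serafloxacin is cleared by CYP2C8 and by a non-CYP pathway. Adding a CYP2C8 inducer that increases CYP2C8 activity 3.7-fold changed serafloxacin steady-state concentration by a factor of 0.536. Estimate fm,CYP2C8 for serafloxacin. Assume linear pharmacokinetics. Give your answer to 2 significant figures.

0.32

Write x for the fraction cleared via CYP2C8. The observed steady-state concentration change means clearance rose to 1/0.536 = 1.866 of baseline.
Setting x·3.7 + (1 − x) = 1.866 and solving: x = (1.866 − 1)/(3.7 − 1) = 0.32.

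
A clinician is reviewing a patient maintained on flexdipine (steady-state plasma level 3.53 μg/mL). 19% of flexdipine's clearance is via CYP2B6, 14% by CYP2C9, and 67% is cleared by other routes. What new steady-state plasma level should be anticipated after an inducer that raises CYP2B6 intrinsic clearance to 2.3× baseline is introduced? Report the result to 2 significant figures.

2.8 μg/mL

The CYP2B6 pathway (19% of clearance) increases to 2.3× activity: 0.19 × 2.3 = 0.437.
CYP2C9 (14%) and the residual 67% are unaffected.
Relative clearance = 0.437 + 0.14 + 0.67 = 1.247.
Steady-state plasma level ∝ 1/CL, so new value = 3.53 / 1.247 = 2.8 μg/mL.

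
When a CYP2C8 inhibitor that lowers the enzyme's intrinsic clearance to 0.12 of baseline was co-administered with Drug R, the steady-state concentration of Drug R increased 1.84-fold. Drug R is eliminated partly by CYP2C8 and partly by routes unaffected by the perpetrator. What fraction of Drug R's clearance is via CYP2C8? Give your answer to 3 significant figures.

0.519

CL'/CL = 1 / 1.84 = 0.5435
0.12·fm + (1 − fm) = 0.5435
fm = (0.5435 − 1) / (0.12 − 1) = 0.519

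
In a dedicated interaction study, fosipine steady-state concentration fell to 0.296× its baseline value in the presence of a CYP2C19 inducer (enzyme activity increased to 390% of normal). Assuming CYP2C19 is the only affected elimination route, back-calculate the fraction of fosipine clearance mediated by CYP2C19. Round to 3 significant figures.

Let x = fm,CYP2C19. Because steady-state concentration ∝ 1/CL, relative clearance rose to 1/0.296 = 3.378.
Setting x·3.9 + (1 − x) = 3.378 and solving: x = (3.378 − 1)/(3.9 − 1) = 0.820.

0.820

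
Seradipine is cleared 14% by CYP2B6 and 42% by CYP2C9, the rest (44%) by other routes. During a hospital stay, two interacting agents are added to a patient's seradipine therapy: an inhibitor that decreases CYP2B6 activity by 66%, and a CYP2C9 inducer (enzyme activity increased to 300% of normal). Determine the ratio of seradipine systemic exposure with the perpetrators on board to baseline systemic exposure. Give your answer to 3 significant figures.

0.572

CYP2B6: 0.14 × 0.34 = 0.0476
CYP2C9: 0.42 × 3 = 1.26
Other: 0.44 (unchanged)
Relative clearance = 0.0476 + 1.26 + 0.44 = 1.7476.
Systemic exposure ∝ 1/CL: fold-change = 1 / 1.7476 = 0.572.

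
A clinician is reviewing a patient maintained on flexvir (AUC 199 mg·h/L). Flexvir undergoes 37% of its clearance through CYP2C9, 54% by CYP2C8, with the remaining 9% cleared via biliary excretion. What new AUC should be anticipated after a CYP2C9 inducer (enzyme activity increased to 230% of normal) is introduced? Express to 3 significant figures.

The CYP2C9 pathway (37% of clearance) rises to 2.3× activity: 0.37 × 2.3 = 0.851.
CYP2C8 (54%) and the residual 9% are unaffected.
Relative clearance = 0.851 + 0.54 + 0.09 = 1.481.
New AUC = baseline ÷ relative clearance = 199 / 1.481 = 134 mg·h/L.

134 mg·h/L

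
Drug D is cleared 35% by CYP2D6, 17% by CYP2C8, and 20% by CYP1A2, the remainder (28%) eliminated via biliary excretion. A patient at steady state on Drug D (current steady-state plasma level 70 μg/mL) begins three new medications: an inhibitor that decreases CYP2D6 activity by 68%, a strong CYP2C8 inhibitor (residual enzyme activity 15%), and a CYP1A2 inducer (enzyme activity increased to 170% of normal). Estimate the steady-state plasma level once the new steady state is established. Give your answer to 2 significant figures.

The CYP2D6 pathway (35% of clearance) is reduced to 0.32× activity: 0.35 × 0.32 = 0.112.
The CYP2C8 pathway (17% of clearance) falls to 0.15× activity: 0.17 × 0.15 = 0.0255.
The CYP1A2 pathway (20% of clearance) increases to 1.7× activity: 0.2 × 1.7 = 0.34.
The remaining 28% of clearance is unaffected.
New clearance relative to baseline: 0.112 + 0.0255 + 0.34 + 0.28 = 0.7575.
Steady-state plasma level ∝ 1/CL: new value = 70 / 0.7575 = 92 μg/mL.

92 μg/mL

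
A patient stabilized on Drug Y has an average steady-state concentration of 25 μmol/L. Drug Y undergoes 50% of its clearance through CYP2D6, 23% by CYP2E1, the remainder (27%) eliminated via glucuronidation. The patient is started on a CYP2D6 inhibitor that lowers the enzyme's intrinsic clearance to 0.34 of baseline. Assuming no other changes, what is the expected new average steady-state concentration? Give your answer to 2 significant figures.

The CYP2D6 pathway (50% of clearance) falls to 0.34× activity: 0.5 × 0.34 = 0.17.
CYP2E1 (23%) and the residual 27% are unaffected.
New clearance relative to baseline: 0.17 + 0.23 + 0.27 = 0.67.
New average steady-state concentration = baseline ÷ relative clearance = 25 / 0.67 = 37 μmol/L.

37 μmol/L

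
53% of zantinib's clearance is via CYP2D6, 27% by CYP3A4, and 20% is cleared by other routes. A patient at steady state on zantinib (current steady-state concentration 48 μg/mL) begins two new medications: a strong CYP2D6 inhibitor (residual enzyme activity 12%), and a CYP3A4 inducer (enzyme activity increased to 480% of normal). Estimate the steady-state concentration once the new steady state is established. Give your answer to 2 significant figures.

31 μg/mL

CYP2D6: 0.53 × 0.12 = 0.0636
CYP3A4: 0.27 × 4.8 = 1.296
Other: 0.2 (unchanged)
Relative clearance = 0.0636 + 1.296 + 0.2 = 1.5596.
New steady-state concentration = 48 / 1.5596 = 31 μg/mL (concentration scales inversely with clearance).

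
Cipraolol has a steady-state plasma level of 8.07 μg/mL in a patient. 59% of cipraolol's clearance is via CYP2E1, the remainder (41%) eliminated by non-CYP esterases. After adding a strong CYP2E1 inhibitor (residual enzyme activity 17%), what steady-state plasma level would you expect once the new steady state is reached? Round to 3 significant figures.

The CYP2E1 pathway (59% of clearance) is reduced to 0.17× activity: 0.59 × 0.17 = 0.1003.
Non-CYP routes (41%) are unchanged.
CL_new/CL_old = 0.1003 + 0.41 = 0.5103.
Steady-state plasma level ∝ 1/CL, so new value = 8.07 / 0.5103 = 15.8 μg/mL.

15.8 μg/mL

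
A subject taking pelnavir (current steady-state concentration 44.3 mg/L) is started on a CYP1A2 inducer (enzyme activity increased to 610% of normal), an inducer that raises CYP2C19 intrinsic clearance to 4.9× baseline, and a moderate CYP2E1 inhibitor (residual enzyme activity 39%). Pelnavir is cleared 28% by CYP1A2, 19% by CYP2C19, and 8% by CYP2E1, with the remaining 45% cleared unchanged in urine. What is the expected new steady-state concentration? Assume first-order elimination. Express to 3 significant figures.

CYP1A2: 0.28 × 6.1 = 1.708
CYP2C19: 0.19 × 4.9 = 0.931
CYP2E1: 0.08 × 0.39 = 0.0312
Other: 0.45 (unchanged)
Relative clearance = 1.708 + 0.931 + 0.0312 + 0.45 = 3.1202.
Dividing the baseline by the relative clearance: 44.3 / 3.1202 = 14.2 mg/L.

14.2 mg/L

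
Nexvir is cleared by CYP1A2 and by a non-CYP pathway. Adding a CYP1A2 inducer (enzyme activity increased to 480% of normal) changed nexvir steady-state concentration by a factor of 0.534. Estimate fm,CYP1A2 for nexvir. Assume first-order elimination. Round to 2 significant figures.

CL'/CL = 1 / 0.534 = 1.873
4.8·fm + (1 − fm) = 1.873
fm = (1.873 − 1) / (4.8 − 1) = 0.23

0.23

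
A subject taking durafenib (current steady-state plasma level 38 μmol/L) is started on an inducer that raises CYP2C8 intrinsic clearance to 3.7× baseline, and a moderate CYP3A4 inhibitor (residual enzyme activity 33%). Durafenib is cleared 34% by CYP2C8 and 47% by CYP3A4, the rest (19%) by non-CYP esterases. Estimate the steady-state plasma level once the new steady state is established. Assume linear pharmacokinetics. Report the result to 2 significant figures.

The CYP2C8 pathway (34% of clearance) rises to 3.7× activity: 0.34 × 3.7 = 1.258.
The CYP3A4 pathway (47% of clearance) is reduced to 0.33× activity: 0.47 × 0.33 = 0.1551.
The remaining 19% of clearance is unaffected.
Relative clearance = 1.258 + 0.1551 + 0.19 = 1.6031.
New steady-state plasma level = 38 / 1.6031 = 24 μmol/L (concentration scales inversely with clearance).

24 μmol/L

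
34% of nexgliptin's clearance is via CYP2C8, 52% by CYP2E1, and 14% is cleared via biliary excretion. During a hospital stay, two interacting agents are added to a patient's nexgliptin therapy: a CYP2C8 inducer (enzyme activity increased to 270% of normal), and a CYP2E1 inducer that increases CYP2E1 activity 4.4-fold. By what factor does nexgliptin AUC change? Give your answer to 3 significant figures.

0.299

CYP2C8: 0.34 × 2.7 = 0.918
CYP2E1: 0.52 × 4.4 = 2.288
Other: 0.14 (unchanged)
New clearance relative to baseline: 0.918 + 2.288 + 0.14 = 3.346.
AUC ∝ 1/CL: fold-change = 1 / 3.346 = 0.299.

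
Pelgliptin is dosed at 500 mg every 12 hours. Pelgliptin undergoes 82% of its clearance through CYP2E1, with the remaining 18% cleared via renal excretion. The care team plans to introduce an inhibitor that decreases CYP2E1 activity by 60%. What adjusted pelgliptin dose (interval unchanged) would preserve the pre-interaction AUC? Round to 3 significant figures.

CYP2E1: 0.82 × 0.4 = 0.328
Other: 0.18 (unchanged)
CL_new/CL_old = 0.328 + 0.18 = 0.508.
To maintain the same steady-state level, dose must scale with clearance: new dose = 500 × 0.508 = 254 mg.

254 mg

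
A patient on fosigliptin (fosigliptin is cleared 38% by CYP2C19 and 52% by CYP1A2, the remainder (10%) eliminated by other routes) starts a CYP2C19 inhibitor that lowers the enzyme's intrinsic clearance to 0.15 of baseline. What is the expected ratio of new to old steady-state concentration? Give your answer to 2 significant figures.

The CYP2C19 pathway (38% of clearance) drops to 0.15× activity: 0.38 × 0.15 = 0.057.
CYP1A2 (52%) and the residual 10% are unaffected.
Relative clearance = 0.057 + 0.52 + 0.1 = 0.677.
Steady-state concentration ratio = CL_old/CL_new = 1 / 0.677 = 1.5.

1.5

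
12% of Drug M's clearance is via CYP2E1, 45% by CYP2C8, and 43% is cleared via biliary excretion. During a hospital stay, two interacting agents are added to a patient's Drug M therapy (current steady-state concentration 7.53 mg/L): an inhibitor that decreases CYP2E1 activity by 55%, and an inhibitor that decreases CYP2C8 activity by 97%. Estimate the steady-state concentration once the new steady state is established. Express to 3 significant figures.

15.1 mg/L

The CYP2E1 pathway (12% of clearance) is reduced to 0.45× activity: 0.12 × 0.45 = 0.054.
The CYP2C8 pathway (45% of clearance) drops to 0.03× activity: 0.45 × 0.03 = 0.0135.
Non-CYP routes (43%) are unchanged.
CL_new/CL_old = 0.054 + 0.0135 + 0.43 = 0.4975.
Steady-state concentration ∝ 1/CL: new value = 7.53 / 0.4975 = 15.1 mg/L.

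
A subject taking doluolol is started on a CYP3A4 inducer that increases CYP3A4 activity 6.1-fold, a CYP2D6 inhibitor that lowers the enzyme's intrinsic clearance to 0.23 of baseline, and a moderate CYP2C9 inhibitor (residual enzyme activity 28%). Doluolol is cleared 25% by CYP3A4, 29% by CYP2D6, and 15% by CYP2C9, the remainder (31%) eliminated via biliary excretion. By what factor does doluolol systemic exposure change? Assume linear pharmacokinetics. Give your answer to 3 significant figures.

0.514

The CYP3A4 pathway (25% of clearance) rises to 6.1× activity: 0.25 × 6.1 = 1.525.
The CYP2D6 pathway (29% of clearance) is reduced to 0.23× activity: 0.29 × 0.23 = 0.0667.
The CYP2C9 pathway (15% of clearance) falls to 0.28× activity: 0.15 × 0.28 = 0.042.
Non-CYP routes (31%) are unchanged.
New clearance relative to baseline: 1.525 + 0.0667 + 0.042 + 0.31 = 1.9437.
Because systemic exposure varies inversely with clearance, the combined effect is 1 / 1.9437 = 0.514.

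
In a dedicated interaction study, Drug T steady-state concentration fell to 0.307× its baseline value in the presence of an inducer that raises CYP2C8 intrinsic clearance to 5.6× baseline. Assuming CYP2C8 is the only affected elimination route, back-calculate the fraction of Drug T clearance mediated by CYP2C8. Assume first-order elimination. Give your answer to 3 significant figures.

Call the CYP2C8 fraction fm. After the interaction, CL_new/CL_old = fm × 5.6 + (1 − fm).
Steady-state concentration ratio = 1 / (new CL fraction), so new CL fraction = 1 / 0.307 = 3.257.
fm × 5.6 + 1 − fm = 3.257  ⇒  fm × (5.6 − 1) = 2.257  ⇒  fm = 0.491.

0.491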